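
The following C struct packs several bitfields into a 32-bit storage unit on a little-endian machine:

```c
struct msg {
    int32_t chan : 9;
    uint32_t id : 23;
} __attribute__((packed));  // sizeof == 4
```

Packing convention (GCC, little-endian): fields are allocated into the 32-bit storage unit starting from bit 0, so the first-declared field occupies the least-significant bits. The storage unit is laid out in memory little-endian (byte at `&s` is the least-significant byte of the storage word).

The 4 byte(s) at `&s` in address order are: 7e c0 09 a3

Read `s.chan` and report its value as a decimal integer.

126

[0]=0x7e [1]=0xc0 [2]=0x09 [3]=0xa3 (little-endian) → word 0xa309c07e
chan:9 @ bit 0 → (0xa309c07e>>0)&0x1ff = 0x7e  ←
id:23 @ bit 9 → (0xa309c07e>>9)&0x7fffff = 0x5184e0
chan signed 9b, MSB=0: value = 126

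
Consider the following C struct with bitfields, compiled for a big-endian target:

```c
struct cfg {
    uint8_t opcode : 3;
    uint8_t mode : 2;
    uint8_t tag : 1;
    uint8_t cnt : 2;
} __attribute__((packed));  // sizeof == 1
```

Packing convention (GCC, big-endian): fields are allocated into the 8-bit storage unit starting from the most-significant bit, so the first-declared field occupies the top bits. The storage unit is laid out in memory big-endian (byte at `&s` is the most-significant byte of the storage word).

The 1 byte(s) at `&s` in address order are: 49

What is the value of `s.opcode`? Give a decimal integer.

[0]=0x49 (big-endian) → word 0x49
opcode:3 @ bit 5 → (0x49>>5)&0x7 = 0x2  ←
mode:2 @ bit 3 → (0x49>>3)&0x3 = 0x1
tag:1 @ bit 2 → (0x49>>2)&0x1 = 0x0
cnt:2 @ bit 0 → (0x49>>0)&0x3 = 0x1

2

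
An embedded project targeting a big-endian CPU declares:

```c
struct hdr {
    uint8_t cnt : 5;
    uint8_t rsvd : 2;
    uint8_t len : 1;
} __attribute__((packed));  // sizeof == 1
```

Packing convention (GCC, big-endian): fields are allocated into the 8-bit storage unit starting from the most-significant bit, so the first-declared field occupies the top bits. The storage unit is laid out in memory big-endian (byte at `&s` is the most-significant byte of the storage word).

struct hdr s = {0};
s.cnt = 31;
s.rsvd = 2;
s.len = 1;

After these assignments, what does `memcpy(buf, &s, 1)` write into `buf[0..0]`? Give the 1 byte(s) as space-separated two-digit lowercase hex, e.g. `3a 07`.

fd

[3+:5] cnt=31 & 0x1f = 0x1f; word=0xf8
[1+:2] rsvd=2 & 0x3 = 0x2; word=0xfc
[0+:1] len=1 & 0x1 = 0x1; word=0xfd
word = 0xfd → big-endian bytes:
  [0]=0xfd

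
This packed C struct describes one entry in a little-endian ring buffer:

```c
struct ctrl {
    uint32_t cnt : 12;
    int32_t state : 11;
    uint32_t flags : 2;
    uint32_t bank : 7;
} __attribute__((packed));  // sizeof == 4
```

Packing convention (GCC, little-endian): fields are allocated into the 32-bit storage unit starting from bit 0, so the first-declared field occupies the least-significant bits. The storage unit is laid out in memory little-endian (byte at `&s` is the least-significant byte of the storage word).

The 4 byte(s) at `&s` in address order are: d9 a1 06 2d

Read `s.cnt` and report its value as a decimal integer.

[0]=0xd9 [1]=0xa1 [2]=0x06 [3]=0x2d (little-endian) → word 0x2d06a1d9
cnt [0+:12] = (word>>0) & 0xfff = 473  ←
state [12+:11] = (word>>12) & 0x7ff = 106
flags [23+:2] = (word>>23) & 0x3 = 2
bank [25+:7] = (word>>25) & 0x7f = 22

473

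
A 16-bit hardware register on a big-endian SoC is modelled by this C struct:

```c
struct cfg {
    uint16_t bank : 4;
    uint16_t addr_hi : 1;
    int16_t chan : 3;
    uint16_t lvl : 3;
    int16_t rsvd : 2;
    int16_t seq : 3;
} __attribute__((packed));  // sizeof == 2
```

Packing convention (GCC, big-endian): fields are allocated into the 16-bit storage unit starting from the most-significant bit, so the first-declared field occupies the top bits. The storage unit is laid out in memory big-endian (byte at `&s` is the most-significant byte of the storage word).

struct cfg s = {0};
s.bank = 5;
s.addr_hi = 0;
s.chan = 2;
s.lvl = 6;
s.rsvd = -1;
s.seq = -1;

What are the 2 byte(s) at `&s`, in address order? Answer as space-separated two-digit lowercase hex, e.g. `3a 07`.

52 df

bank:4 = 5 → 0x5 << 12 → word 0x5000
addr_hi:1 = 0 → 0x0 << 11 → word 0x5000
chan:3 = 2 → 0x2 << 8 → word 0x5200
lvl:3 = 6 → 0x6 << 5 → word 0x52c0
rsvd:2 = -1 → 0x3 << 3 → word 0x52d8
seq:3 = -1 → 0x7 << 0 → word 0x52df
word = 0x52df → big-endian bytes:
  [0]=0x52  [1]=0xdf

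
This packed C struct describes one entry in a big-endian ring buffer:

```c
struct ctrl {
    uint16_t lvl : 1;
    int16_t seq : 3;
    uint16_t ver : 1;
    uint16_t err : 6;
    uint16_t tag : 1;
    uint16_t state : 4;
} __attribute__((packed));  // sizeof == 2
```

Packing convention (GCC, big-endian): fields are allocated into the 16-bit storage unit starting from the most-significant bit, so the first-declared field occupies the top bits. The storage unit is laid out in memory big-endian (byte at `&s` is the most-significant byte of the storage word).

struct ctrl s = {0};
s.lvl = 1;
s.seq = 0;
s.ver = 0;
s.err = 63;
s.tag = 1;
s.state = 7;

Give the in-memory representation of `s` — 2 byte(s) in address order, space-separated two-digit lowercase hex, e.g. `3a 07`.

lvl:1 = 1 → 0x1 << 15 → word 0x8000
seq:3 = 0 → 0x0 << 12 → word 0x8000
ver:1 = 0 → 0x0 << 11 → word 0x8000
err:6 = 63 → 0x3f << 5 → word 0x87e0
tag:1 = 1 → 0x1 << 4 → word 0x87f0
state:4 = 7 → 0x7 << 0 → word 0x87f7
word = 0x87f7 → big-endian bytes:
  [0]=0x87  [1]=0xf7

87 f7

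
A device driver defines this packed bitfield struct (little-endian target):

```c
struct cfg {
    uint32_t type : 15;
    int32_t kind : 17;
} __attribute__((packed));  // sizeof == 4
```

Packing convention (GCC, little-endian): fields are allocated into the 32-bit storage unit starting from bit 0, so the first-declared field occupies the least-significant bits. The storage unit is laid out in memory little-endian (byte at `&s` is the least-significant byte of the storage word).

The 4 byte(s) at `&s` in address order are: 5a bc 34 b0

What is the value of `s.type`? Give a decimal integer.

15450

[0]=0x5a [1]=0xbc [2]=0x34 [3]=0xb0 (little-endian) → word 0xb034bc5a
type:15 @ bit 0 → (0xb034bc5a>>0)&0x7fff = 0x3c5a  ←
kind:17 @ bit 15 → (0xb034bc5a>>15)&0x1ffff = 0x16069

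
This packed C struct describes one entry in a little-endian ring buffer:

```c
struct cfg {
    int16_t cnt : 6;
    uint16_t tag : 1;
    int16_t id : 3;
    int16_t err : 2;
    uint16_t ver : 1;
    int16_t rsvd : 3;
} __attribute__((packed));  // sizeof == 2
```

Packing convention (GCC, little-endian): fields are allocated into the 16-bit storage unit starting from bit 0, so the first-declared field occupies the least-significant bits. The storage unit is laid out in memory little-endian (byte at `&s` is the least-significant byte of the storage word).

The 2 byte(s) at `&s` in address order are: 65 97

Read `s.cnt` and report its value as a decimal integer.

-27

[0]=0x65 [1]=0x97 (little-endian) → word 0x9765
cnt [0+:6] = (word>>0) & 0x3f = 37  ←
tag [6+:1] = (word>>6) & 0x1 = 1
id [7+:3] = (word>>7) & 0x7 = 6
err [10+:2] = (word>>10) & 0x3 = 1
ver [12+:1] = (word>>12) & 0x1 = 1
rsvd [13+:3] = (word>>13) & 0x7 = 4
cnt signed 6b, MSB=1: 37 - 64 = -27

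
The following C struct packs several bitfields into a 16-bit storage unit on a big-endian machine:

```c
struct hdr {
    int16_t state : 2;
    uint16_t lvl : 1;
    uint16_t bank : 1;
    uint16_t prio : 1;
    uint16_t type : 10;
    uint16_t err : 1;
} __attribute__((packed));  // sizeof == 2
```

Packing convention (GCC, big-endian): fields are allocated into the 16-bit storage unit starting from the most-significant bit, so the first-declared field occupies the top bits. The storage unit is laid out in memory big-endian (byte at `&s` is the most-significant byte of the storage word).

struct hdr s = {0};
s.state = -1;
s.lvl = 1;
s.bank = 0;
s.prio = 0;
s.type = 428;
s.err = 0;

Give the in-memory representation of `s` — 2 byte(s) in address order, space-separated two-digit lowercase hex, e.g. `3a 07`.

state (2b) val=-1 bits=0x3 at bit 14: 0xc000
lvl (1b) val=1 bits=0x1 at bit 13: 0xe000
bank (1b) val=0 bits=0x0 at bit 12: 0xe000
prio (1b) val=0 bits=0x0 at bit 11: 0xe000
type (10b) val=428 bits=0x1ac at bit 1: 0xe358
err (1b) val=0 bits=0x0 at bit 0: 0xe358
word = 0xe358 → big-endian bytes:
  [0]=0xe3  [1]=0x58

e3 58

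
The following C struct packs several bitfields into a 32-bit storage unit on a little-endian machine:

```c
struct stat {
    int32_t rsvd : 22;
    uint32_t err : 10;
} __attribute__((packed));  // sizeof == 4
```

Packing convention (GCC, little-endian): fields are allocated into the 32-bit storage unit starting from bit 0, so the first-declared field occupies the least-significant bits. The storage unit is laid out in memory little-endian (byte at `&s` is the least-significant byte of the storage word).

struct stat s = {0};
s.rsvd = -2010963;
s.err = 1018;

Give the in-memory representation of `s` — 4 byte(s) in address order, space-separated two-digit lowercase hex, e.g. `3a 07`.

rsvd (22b) val=-2010963 bits=0x2150ad at bit 0: 0x002150ad
err (10b) val=1018 bits=0x3fa at bit 22: 0xfea150ad
word = 0xfea150ad → little-endian bytes:
  [0]=0xad  [1]=0x50  [2]=0xa1  [3]=0xfe

ad 50 a1 fe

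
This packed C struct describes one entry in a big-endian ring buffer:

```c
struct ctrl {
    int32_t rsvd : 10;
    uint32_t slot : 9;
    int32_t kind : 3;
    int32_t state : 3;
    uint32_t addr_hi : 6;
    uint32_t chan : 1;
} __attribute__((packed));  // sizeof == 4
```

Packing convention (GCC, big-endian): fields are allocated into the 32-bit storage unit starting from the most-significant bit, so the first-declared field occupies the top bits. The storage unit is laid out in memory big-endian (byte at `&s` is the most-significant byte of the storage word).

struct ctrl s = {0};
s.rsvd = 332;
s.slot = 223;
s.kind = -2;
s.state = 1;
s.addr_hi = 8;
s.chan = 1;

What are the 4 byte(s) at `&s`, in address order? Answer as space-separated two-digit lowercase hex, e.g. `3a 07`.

53 1b f8 91

rsvd:10 = 332 → 0x14c << 22 → word 0x53000000
slot:9 = 223 → 0xdf << 13 → word 0x531be000
kind:3 = -2 → 0x6 << 10 → word 0x531bf800
state:3 = 1 → 0x1 << 7 → word 0x531bf880
addr_hi:6 = 8 → 0x8 << 1 → word 0x531bf890
chan:1 = 1 → 0x1 << 0 → word 0x531bf891
word = 0x531bf891 → big-endian bytes:
  [0]=0x53  [1]=0x1b  [2]=0xf8  [3]=0x91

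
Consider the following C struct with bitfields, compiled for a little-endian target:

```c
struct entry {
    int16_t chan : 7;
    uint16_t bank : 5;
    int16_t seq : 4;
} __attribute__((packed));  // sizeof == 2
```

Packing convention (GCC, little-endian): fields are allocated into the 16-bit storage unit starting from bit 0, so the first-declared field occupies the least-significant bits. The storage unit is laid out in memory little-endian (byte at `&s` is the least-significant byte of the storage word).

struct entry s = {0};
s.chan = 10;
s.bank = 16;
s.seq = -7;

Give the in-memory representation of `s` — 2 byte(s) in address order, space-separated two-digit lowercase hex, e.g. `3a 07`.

chan (7b) val=10 bits=0xa at bit 0: 0x000a
bank (5b) val=16 bits=0x10 at bit 7: 0x080a
seq (4b) val=-7 bits=0x9 at bit 12: 0x980a
word = 0x980a → little-endian bytes:
  [0]=0x0a  [1]=0x98

0a 98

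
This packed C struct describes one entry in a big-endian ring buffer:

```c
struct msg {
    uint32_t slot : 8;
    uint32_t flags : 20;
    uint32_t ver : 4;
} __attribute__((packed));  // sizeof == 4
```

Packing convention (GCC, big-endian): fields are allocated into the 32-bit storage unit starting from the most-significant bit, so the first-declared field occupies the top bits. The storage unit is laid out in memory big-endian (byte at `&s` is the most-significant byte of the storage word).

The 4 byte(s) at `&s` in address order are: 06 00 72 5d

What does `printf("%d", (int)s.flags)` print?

1829

[0]=0x06 [1]=0x00 [2]=0x72 [3]=0x5d (big-endian) → word 0x0600725d
slot [24+:8] = (word>>24) & 0xff = 6
flags [4+:20] = (word>>4) & 0xfffff = 1829  ←
ver [0+:4] = (word>>0) & 0xf = 13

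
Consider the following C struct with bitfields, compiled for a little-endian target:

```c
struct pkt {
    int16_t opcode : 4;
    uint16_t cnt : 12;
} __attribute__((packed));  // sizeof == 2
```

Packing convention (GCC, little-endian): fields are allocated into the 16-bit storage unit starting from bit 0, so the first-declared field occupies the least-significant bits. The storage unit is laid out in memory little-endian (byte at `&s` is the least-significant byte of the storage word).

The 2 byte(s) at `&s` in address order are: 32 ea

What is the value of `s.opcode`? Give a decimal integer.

[0]=0x32 [1]=0xea (little-endian) → word 0xea32
opcode [0+:4] = (word>>0) & 0xf = 2  ←
cnt [4+:12] = (word>>4) & 0xfff = 3747
opcode signed 4b, MSB=0: value = 2

2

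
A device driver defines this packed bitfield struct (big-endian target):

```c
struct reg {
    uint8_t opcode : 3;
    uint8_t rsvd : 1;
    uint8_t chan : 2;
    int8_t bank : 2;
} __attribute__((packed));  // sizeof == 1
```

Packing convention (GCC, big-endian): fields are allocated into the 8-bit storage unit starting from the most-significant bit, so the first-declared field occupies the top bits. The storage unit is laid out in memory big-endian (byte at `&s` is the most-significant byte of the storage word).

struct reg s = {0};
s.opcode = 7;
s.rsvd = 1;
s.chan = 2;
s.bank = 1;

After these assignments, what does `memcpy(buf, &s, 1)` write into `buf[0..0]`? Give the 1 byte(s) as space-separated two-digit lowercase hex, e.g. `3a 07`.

f9

opcode:3 = 7 → 0x7 << 5 → word 0xe0
rsvd:1 = 1 → 0x1 << 4 → word 0xf0
chan:2 = 2 → 0x2 << 2 → word 0xf8
bank:2 = 1 → 0x1 << 0 → word 0xf9
word = 0xf9 → big-endian bytes:
  [0]=0xf9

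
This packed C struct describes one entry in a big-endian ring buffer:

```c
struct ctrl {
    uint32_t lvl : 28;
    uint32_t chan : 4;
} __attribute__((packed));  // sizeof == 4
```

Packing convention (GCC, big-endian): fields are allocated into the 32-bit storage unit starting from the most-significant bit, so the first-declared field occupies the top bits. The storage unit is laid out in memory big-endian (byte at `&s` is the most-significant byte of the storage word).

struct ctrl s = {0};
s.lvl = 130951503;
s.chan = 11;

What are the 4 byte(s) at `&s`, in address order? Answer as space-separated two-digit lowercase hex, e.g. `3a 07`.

[4+:28] lvl=130951503 & 0xfffffff = 0x7ce294f; word=0x7ce294f0
[0+:4] chan=11 & 0xf = 0xb; word=0x7ce294fb
word = 0x7ce294fb → big-endian bytes:
  [0]=0x7c  [1]=0xe2  [2]=0x94  [3]=0xfb

7c e2 94 fb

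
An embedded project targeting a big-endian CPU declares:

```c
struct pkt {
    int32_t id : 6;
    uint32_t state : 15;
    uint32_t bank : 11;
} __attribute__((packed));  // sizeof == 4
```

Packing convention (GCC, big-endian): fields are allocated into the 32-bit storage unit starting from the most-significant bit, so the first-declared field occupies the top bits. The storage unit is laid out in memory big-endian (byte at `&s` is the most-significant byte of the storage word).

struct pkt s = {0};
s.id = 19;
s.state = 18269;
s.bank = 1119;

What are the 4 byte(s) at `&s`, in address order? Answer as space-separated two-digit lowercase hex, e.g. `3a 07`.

[26+:6] id=19 & 0x3f = 0x13; word=0x4c000000
[11+:15] state=18269 & 0x7fff = 0x475d; word=0x4e3ae800
[0+:11] bank=1119 & 0x7ff = 0x45f; word=0x4e3aec5f
word = 0x4e3aec5f → big-endian bytes:
  [0]=0x4e  [1]=0x3a  [2]=0xec  [3]=0x5f

4e 3a ec 5f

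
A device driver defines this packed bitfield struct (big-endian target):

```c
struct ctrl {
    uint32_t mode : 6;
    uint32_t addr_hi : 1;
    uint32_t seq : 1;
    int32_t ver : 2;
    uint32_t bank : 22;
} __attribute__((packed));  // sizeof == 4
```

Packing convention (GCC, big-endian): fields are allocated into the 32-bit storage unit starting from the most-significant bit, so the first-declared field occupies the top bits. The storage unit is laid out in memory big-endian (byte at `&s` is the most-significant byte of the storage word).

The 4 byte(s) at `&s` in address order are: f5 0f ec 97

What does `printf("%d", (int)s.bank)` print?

1043607

[0]=0xf5 [1]=0x0f [2]=0xec [3]=0x97 (big-endian) → word 0xf50fec97
mode:6 @ bit 26 → (0xf50fec97>>26)&0x3f = 0x3d
addr_hi:1 @ bit 25 → (0xf50fec97>>25)&0x1 = 0x0
seq:1 @ bit 24 → (0xf50fec97>>24)&0x1 = 0x1
ver:2 @ bit 22 → (0xf50fec97>>22)&0x3 = 0x0
bank:22 @ bit 0 → (0xf50fec97>>0)&0x3fffff = 0xfec97  ←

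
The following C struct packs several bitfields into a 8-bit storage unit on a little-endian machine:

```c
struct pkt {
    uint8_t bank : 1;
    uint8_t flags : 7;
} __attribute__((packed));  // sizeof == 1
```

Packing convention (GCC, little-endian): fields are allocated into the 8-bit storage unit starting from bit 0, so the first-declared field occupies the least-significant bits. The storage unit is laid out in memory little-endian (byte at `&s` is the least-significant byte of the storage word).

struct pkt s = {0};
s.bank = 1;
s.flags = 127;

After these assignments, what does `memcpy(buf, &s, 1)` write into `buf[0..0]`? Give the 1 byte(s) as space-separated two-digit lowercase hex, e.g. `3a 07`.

ff

bank:1 = 1 → 0x1 << 0 → word 0x01
flags:7 = 127 → 0x7f << 1 → word 0xff
word = 0xff → little-endian bytes:
  [0]=0xff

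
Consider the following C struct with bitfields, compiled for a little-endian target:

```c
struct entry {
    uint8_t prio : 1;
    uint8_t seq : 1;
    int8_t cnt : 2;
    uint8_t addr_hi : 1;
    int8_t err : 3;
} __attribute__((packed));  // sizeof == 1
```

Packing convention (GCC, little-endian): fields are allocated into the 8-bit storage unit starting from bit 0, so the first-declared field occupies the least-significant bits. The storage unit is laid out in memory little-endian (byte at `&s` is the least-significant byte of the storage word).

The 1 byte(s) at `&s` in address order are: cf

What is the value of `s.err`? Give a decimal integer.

-2

[0]=0xcf (little-endian) → word 0xcf
prio:1 @ bit 0 → (0xcf>>0)&0x1 = 0x1
seq:1 @ bit 1 → (0xcf>>1)&0x1 = 0x1
cnt:2 @ bit 2 → (0xcf>>2)&0x3 = 0x3
addr_hi:1 @ bit 4 → (0xcf>>4)&0x1 = 0x0
err:3 @ bit 5 → (0xcf>>5)&0x7 = 0x6  ←
err signed 3b, MSB=1: 6 - 8 = -2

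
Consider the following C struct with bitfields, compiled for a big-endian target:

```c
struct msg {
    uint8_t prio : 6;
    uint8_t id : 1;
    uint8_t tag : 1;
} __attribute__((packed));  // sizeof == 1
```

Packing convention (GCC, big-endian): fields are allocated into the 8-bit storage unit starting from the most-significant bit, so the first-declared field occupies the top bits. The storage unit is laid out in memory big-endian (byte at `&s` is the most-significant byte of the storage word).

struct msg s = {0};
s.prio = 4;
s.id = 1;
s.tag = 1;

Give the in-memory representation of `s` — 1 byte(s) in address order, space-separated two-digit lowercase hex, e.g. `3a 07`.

prio:6 = 4 → 0x4 << 2 → word 0x10
id:1 = 1 → 0x1 << 1 → word 0x12
tag:1 = 1 → 0x1 << 0 → word 0x13
word = 0x13 → big-endian bytes:
  [0]=0x13

13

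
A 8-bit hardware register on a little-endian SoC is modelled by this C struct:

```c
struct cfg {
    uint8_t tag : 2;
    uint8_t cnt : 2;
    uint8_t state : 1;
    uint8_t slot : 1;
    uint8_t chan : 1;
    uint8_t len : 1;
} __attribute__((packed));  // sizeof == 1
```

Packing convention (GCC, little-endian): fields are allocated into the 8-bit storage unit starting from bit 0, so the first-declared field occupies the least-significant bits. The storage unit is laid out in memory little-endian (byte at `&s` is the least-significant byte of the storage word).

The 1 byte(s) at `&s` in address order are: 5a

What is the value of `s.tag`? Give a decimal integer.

2

[0]=0x5a (little-endian) → word 0x5a
tag [0+:2] = (word>>0) & 0x3 = 2  ←
cnt [2+:2] = (word>>2) & 0x3 = 2
state [4+:1] = (word>>4) & 0x1 = 1
slot [5+:1] = (word>>5) & 0x1 = 0
chan [6+:1] = (word>>6) & 0x1 = 1
len [7+:1] = (word>>7) & 0x1 = 0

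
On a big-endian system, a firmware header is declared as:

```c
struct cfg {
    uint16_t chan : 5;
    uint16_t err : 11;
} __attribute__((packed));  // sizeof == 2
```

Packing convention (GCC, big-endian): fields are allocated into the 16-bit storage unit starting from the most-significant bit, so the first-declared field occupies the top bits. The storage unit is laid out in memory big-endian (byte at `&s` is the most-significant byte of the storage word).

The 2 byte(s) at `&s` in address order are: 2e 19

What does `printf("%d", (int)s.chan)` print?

5

[0]=0x2e [1]=0x19 (big-endian) → word 0x2e19
chan:5 @ bit 11 → (0x2e19>>11)&0x1f = 0x5  ←
err:11 @ bit 0 → (0x2e19>>0)&0x7ff = 0x619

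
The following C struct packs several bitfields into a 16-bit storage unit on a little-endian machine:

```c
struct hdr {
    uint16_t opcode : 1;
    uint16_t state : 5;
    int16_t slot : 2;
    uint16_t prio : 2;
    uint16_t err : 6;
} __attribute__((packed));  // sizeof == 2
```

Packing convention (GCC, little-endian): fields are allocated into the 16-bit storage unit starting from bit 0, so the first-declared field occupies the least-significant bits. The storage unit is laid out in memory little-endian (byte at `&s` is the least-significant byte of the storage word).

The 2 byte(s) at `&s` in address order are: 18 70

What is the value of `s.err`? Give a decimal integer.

[0]=0x18 [1]=0x70 (little-endian) → word 0x7018
opcode [0+:1] = (word>>0) & 0x1 = 0
state [1+:5] = (word>>1) & 0x1f = 12
slot [6+:2] = (word>>6) & 0x3 = 0
prio [8+:2] = (word>>8) & 0x3 = 0
err [10+:6] = (word>>10) & 0x3f = 28  ←

28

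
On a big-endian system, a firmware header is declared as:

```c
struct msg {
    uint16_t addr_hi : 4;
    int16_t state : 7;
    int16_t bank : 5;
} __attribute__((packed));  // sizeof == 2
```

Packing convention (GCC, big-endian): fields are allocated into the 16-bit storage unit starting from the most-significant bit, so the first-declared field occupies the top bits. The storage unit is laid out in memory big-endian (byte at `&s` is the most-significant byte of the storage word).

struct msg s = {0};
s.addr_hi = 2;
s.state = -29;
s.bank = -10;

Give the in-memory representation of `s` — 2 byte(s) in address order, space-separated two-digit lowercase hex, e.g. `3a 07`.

addr_hi (4b) val=2 bits=0x2 at bit 12: 0x2000
state (7b) val=-29 bits=0x63 at bit 5: 0x2c60
bank (5b) val=-10 bits=0x16 at bit 0: 0x2c76
word = 0x2c76 → big-endian bytes:
  [0]=0x2c  [1]=0x76

2c 76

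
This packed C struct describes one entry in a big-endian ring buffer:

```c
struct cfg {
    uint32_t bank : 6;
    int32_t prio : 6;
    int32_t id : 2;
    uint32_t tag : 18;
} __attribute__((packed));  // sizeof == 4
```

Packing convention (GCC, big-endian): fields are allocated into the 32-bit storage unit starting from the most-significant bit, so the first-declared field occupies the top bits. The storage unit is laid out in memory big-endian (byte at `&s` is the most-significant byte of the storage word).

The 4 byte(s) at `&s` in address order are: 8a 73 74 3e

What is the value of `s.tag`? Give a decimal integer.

226366

[0]=0x8a [1]=0x73 [2]=0x74 [3]=0x3e (big-endian) → word 0x8a73743e
bank:6 @ bit 26 → (0x8a73743e>>26)&0x3f = 0x22
prio:6 @ bit 20 → (0x8a73743e>>20)&0x3f = 0x27
id:2 @ bit 18 → (0x8a73743e>>18)&0x3 = 0x0
tag:18 @ bit 0 → (0x8a73743e>>0)&0x3ffff = 0x3743e  ←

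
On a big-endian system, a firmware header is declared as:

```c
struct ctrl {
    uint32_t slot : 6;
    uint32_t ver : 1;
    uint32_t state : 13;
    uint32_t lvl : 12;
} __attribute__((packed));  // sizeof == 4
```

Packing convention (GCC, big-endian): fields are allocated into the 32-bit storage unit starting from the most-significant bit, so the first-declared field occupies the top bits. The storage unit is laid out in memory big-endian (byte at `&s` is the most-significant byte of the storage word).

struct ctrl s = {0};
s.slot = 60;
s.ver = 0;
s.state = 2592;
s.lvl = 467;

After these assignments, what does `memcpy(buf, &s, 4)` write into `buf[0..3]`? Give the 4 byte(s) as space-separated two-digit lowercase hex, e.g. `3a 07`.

f0 a2 01 d3

slot:6 = 60 → 0x3c << 26 → word 0xf0000000
ver:1 = 0 → 0x0 << 25 → word 0xf0000000
state:13 = 2592 → 0xa20 << 12 → word 0xf0a20000
lvl:12 = 467 → 0x1d3 << 0 → word 0xf0a201d3
word = 0xf0a201d3 → big-endian bytes:
  [0]=0xf0  [1]=0xa2  [2]=0x01  [3]=0xd3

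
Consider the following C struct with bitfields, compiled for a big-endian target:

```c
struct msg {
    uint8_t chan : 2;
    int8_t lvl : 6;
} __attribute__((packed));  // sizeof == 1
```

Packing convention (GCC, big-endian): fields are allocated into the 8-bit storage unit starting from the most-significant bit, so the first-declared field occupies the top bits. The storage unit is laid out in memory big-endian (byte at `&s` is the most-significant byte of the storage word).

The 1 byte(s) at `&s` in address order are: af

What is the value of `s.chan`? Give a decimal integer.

2

[0]=0xaf (big-endian) → word 0xaf
chan:2 @ bit 6 → (0xaf>>6)&0x3 = 0x2  ←
lvl:6 @ bit 0 → (0xaf>>0)&0x3f = 0x2f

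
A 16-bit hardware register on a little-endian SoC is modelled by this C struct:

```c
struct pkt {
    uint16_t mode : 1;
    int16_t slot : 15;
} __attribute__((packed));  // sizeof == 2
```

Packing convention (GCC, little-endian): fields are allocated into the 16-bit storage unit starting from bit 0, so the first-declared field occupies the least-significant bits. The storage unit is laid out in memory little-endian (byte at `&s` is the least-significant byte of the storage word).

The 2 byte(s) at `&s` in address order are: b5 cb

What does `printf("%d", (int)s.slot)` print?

-6694

[0]=0xb5 [1]=0xcb (little-endian) → word 0xcbb5
mode:1 @ bit 0 → (0xcbb5>>0)&0x1 = 0x1
slot:15 @ bit 1 → (0xcbb5>>1)&0x7fff = 0x65da  ←
slot signed 15b, MSB=1: 26074 - 32768 = -6694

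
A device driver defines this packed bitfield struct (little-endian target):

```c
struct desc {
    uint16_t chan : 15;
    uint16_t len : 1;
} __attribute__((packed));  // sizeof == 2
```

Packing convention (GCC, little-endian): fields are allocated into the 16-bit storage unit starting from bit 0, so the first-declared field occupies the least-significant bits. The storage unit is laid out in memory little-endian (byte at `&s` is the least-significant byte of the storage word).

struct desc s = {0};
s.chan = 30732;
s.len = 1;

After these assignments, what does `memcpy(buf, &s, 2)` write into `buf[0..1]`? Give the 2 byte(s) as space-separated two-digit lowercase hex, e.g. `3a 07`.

chan (15b) val=30732 bits=0x780c at bit 0: 0x780c
len (1b) val=1 bits=0x1 at bit 15: 0xf80c
word = 0xf80c → little-endian bytes:
  [0]=0x0c  [1]=0xf8

0c f8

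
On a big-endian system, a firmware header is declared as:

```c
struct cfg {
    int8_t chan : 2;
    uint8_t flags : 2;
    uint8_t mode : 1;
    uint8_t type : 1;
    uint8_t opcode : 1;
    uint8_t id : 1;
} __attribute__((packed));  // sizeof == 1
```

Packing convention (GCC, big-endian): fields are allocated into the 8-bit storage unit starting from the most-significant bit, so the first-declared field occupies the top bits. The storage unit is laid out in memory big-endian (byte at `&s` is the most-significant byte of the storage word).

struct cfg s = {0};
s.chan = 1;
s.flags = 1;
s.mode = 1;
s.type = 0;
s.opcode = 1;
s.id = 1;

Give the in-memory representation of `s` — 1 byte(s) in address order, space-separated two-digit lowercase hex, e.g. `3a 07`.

chan (2b) val=1 bits=0x1 at bit 6: 0x40
flags (2b) val=1 bits=0x1 at bit 4: 0x50
mode (1b) val=1 bits=0x1 at bit 3: 0x58
type (1b) val=0 bits=0x0 at bit 2: 0x58
opcode (1b) val=1 bits=0x1 at bit 1: 0x5a
id (1b) val=1 bits=0x1 at bit 0: 0x5b
word = 0x5b → big-endian bytes:
  [0]=0x5b

5b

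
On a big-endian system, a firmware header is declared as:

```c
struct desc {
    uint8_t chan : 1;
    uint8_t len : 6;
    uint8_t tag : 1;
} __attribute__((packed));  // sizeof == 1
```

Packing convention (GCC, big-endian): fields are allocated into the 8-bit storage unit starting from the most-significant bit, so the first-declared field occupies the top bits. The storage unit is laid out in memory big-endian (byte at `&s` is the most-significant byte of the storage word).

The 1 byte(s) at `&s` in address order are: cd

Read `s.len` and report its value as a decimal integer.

38

[0]=0xcd (big-endian) → word 0xcd
chan:1 @ bit 7 → (0xcd>>7)&0x1 = 0x1
len:6 @ bit 1 → (0xcd>>1)&0x3f = 0x26  ←
tag:1 @ bit 0 → (0xcd>>0)&0x1 = 0x1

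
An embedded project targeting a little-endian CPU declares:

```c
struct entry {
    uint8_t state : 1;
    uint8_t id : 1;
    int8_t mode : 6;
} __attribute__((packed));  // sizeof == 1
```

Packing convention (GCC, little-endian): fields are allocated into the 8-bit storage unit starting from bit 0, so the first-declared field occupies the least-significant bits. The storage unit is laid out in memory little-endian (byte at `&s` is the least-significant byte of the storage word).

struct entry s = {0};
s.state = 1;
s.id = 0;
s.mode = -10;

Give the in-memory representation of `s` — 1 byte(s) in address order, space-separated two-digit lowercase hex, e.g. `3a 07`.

[0+:1] state=1 & 0x1 = 0x1; word=0x01
[1+:1] id=0 & 0x1 = 0x0; word=0x01
[2+:6] mode=-10 & 0x3f = 0x36; word=0xd9
word = 0xd9 → little-endian bytes:
  [0]=0xd9

d9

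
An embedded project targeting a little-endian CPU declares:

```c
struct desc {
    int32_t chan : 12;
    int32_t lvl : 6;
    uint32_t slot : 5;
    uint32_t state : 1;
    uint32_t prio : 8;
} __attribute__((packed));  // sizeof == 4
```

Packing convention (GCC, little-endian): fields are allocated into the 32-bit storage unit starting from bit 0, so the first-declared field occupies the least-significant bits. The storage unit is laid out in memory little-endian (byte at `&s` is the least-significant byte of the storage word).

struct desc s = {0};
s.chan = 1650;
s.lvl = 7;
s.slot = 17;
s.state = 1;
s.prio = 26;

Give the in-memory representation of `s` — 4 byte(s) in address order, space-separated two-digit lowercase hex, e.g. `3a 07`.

[0+:12] chan=1650 & 0xfff = 0x672; word=0x00000672
[12+:6] lvl=7 & 0x3f = 0x7; word=0x00007672
[18+:5] slot=17 & 0x1f = 0x11; word=0x00447672
[23+:1] state=1 & 0x1 = 0x1; word=0x00c47672
[24+:8] prio=26 & 0xff = 0x1a; word=0x1ac47672
word = 0x1ac47672 → little-endian bytes:
  [0]=0x72  [1]=0x76  [2]=0xc4  [3]=0x1a

72 76 c4 1a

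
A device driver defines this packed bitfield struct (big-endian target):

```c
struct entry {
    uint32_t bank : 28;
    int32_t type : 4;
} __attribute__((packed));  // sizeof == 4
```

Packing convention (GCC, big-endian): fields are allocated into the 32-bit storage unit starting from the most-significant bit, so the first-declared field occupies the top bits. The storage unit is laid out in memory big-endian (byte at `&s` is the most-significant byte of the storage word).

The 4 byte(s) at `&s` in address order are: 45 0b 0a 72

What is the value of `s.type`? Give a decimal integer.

2

[0]=0x45 [1]=0x0b [2]=0x0a [3]=0x72 (big-endian) → word 0x450b0a72
bank [4+:28] = (word>>4) & 0xfffffff = 72396967
type [0+:4] = (word>>0) & 0xf = 2  ←
type signed 4b, MSB=0: value = 2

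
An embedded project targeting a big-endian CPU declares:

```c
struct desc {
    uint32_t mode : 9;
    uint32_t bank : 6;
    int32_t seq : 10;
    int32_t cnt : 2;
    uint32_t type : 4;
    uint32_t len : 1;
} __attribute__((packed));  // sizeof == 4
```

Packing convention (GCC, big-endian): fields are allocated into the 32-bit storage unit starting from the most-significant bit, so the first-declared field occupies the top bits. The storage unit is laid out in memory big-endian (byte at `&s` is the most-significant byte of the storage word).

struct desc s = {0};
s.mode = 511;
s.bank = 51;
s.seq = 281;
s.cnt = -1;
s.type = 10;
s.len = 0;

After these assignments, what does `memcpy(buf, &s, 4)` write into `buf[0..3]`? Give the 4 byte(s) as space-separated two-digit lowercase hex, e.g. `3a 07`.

mode:9 = 511 → 0x1ff << 23 → word 0xff800000
bank:6 = 51 → 0x33 << 17 → word 0xffe60000
seq:10 = 281 → 0x119 << 7 → word 0xffe68c80
cnt:2 = -1 → 0x3 << 5 → word 0xffe68ce0
type:4 = 10 → 0xa << 1 → word 0xffe68cf4
len:1 = 0 → 0x0 << 0 → word 0xffe68cf4
word = 0xffe68cf4 → big-endian bytes:
  [0]=0xff  [1]=0xe6  [2]=0x8c  [3]=0xf4

ff e6 8c f4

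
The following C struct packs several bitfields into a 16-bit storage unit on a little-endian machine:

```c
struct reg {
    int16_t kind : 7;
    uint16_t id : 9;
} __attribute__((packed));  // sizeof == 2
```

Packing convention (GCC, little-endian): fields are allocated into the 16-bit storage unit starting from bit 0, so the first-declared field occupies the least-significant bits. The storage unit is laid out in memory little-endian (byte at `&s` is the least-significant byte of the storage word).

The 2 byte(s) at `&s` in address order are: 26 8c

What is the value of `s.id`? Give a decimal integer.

[0]=0x26 [1]=0x8c (little-endian) → word 0x8c26
kind [0+:7] = (word>>0) & 0x7f = 38
id [7+:9] = (word>>7) & 0x1ff = 280  ←

280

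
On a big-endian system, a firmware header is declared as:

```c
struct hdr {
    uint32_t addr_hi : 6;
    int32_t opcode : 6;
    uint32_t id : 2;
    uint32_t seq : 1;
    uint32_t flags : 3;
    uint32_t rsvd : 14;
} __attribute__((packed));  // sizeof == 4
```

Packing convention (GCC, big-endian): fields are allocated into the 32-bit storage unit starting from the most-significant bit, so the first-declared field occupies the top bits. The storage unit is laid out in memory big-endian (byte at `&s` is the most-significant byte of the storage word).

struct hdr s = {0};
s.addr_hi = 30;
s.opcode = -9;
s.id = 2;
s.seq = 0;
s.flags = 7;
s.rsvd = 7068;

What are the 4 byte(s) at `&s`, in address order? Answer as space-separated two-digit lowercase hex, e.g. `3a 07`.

addr_hi (6b) val=30 bits=0x1e at bit 26: 0x78000000
opcode (6b) val=-9 bits=0x37 at bit 20: 0x7b700000
id (2b) val=2 bits=0x2 at bit 18: 0x7b780000
seq (1b) val=0 bits=0x0 at bit 17: 0x7b780000
flags (3b) val=7 bits=0x7 at bit 14: 0x7b79c000
rsvd (14b) val=7068 bits=0x1b9c at bit 0: 0x7b79db9c
word = 0x7b79db9c → big-endian bytes:
  [0]=0x7b  [1]=0x79  [2]=0xdb  [3]=0x9c

7b 79 db 9c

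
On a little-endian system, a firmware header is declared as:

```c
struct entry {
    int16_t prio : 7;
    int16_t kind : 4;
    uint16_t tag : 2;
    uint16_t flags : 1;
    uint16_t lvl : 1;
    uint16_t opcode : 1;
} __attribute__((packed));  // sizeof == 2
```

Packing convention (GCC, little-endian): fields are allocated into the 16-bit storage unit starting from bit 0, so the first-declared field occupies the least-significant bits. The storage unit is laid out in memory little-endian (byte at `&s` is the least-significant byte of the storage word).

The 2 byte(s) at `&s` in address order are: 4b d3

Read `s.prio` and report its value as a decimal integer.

[0]=0x4b [1]=0xd3 (little-endian) → word 0xd34b
prio [0+:7] = (word>>0) & 0x7f = 75  ←
kind [7+:4] = (word>>7) & 0xf = 6
tag [11+:2] = (word>>11) & 0x3 = 2
flags [13+:1] = (word>>13) & 0x1 = 0
lvl [14+:1] = (word>>14) & 0x1 = 1
opcode [15+:1] = (word>>15) & 0x1 = 1
prio signed 7b, MSB=1: 75 - 128 = -53

-53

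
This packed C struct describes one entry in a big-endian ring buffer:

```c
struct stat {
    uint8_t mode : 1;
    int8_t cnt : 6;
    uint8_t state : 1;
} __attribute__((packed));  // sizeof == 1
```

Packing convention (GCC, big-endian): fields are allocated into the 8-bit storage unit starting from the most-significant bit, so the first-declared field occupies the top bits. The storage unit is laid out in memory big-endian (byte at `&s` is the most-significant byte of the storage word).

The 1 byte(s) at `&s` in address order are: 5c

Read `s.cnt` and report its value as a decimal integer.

[0]=0x5c (big-endian) → word 0x5c
mode [7+:1] = (word>>7) & 0x1 = 0
cnt [1+:6] = (word>>1) & 0x3f = 46  ←
state [0+:1] = (word>>0) & 0x1 = 0
cnt signed 6b, MSB=1: 46 - 64 = -18

-18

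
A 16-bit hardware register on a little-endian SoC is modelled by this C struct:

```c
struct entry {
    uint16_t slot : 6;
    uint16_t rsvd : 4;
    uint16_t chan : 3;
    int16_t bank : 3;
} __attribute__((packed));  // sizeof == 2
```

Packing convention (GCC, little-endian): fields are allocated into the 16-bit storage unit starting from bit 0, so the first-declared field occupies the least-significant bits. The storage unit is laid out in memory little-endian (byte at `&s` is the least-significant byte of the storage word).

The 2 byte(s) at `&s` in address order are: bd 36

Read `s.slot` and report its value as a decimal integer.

[0]=0xbd [1]=0x36 (little-endian) → word 0x36bd
slot:6 @ bit 0 → (0x36bd>>0)&0x3f = 0x3d  ←
rsvd:4 @ bit 6 → (0x36bd>>6)&0xf = 0xa
chan:3 @ bit 10 → (0x36bd>>10)&0x7 = 0x5
bank:3 @ bit 13 → (0x36bd>>13)&0x7 = 0x1

61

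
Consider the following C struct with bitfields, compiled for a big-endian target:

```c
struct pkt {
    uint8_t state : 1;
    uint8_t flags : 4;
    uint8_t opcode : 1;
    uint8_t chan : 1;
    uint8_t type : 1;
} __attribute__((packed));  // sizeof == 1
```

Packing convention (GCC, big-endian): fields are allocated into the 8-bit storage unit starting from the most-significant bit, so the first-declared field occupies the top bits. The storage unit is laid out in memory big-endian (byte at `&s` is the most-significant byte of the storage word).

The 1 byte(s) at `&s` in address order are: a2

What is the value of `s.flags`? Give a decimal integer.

4

[0]=0xa2 (big-endian) → word 0xa2
state [7+:1] = (word>>7) & 0x1 = 1
flags [3+:4] = (word>>3) & 0xf = 4  ←
opcode [2+:1] = (word>>2) & 0x1 = 0
chan [1+:1] = (word>>1) & 0x1 = 1
type [0+:1] = (word>>0) & 0x1 = 0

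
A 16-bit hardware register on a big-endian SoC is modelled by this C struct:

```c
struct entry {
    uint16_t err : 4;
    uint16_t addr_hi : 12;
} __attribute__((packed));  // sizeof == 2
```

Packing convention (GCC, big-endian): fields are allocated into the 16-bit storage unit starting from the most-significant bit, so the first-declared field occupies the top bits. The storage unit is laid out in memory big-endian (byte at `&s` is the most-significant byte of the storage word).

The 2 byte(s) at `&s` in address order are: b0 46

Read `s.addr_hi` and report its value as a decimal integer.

70

[0]=0xb0 [1]=0x46 (big-endian) → word 0xb046
err:4 @ bit 12 → (0xb046>>12)&0xf = 0xb
addr_hi:12 @ bit 0 → (0xb046>>0)&0xfff = 0x46  ←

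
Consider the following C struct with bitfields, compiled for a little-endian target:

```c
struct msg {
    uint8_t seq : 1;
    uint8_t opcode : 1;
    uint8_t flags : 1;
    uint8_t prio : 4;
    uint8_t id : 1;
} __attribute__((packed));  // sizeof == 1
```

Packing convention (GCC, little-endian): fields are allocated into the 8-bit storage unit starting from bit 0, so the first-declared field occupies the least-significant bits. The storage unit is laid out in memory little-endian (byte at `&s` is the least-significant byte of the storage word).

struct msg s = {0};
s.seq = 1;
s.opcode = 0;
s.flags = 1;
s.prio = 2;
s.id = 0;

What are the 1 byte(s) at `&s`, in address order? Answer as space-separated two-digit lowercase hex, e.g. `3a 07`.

15

seq (1b) val=1 bits=0x1 at bit 0: 0x01
opcode (1b) val=0 bits=0x0 at bit 1: 0x01
flags (1b) val=1 bits=0x1 at bit 2: 0x05
prio (4b) val=2 bits=0x2 at bit 3: 0x15
id (1b) val=0 bits=0x0 at bit 7: 0x15
word = 0x15 → little-endian bytes:
  [0]=0x15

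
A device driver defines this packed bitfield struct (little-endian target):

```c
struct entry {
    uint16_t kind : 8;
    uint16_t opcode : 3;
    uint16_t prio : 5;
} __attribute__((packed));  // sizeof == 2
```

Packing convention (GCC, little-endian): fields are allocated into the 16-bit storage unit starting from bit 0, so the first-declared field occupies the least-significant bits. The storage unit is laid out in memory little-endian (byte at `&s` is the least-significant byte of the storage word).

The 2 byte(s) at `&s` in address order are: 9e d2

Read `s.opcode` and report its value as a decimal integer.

[0]=0x9e [1]=0xd2 (little-endian) → word 0xd29e
kind [0+:8] = (word>>0) & 0xff = 158
opcode [8+:3] = (word>>8) & 0x7 = 2  ←
prio [11+:5] = (word>>11) & 0x1f = 26

2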